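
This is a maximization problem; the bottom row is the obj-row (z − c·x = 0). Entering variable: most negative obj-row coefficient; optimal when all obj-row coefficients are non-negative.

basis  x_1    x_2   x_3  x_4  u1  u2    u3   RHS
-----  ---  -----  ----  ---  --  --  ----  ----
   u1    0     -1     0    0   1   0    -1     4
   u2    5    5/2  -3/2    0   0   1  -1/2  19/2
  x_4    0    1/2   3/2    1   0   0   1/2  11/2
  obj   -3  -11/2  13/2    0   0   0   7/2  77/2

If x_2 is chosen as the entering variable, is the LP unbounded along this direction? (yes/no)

no

Column x_2 has positive entries in row(s) 2, 3, so the ratio test bounds it — not unbounded.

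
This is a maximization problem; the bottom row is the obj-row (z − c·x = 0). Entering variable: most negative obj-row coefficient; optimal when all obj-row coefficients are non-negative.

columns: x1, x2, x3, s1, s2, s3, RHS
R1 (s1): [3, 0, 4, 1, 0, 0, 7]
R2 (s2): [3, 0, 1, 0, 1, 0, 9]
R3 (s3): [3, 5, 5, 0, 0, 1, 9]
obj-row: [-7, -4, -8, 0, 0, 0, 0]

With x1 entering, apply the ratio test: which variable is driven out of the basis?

Column x1 entries and ratios — s1: 7/3 = 7/3; s2: 9/3 = 3; s3: 9/3 = 3.
Smallest ratio is 7/3 in the row of s1, so s1 leaves.

s1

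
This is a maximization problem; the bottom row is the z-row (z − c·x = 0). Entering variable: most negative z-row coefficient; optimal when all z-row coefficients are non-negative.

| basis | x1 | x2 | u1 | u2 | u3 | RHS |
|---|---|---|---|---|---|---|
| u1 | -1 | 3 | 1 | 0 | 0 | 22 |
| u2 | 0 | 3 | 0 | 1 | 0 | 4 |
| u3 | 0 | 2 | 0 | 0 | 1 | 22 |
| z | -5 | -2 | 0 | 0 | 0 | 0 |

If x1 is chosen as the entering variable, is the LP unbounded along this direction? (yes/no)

Every constraint-row entry in column x1 is ≤ 0, so increasing x1 is unbounded.

yes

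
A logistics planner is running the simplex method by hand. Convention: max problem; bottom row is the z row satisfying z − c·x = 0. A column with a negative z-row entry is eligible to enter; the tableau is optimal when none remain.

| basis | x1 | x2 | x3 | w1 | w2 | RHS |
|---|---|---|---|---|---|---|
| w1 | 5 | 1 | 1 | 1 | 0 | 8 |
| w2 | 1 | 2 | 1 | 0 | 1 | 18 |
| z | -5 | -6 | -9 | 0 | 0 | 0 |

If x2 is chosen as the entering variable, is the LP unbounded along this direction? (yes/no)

no

Column x2 has positive entries in row(s) 1, 2, so the ratio test bounds it — not unbounded.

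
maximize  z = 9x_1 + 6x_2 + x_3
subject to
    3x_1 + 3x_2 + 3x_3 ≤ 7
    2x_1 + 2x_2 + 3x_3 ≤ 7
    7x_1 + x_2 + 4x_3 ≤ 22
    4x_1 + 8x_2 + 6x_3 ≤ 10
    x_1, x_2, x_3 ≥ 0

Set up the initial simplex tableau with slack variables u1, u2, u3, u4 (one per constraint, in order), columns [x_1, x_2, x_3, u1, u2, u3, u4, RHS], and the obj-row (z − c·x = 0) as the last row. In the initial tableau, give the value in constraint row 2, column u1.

0

Slack u1 belongs to constraint 1; its column is the unit vector e_1, so the entry in row 2 is 0.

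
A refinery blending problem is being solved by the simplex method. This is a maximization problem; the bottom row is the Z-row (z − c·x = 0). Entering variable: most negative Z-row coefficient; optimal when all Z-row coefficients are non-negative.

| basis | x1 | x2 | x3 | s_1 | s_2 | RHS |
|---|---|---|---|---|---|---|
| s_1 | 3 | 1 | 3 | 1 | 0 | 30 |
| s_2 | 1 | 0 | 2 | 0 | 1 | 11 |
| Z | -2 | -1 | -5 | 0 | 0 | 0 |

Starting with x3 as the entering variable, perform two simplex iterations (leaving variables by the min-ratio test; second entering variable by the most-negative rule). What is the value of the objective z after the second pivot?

Ratio test on column x3 — row 1: 30/3 = 10; row 2: 11/2 = 11/2. Minimum is 11/2 at row 2 (s_2 leaves); pivot element 2.
Pivot on row 2; the Z-row RHS becomes 0 − (-5)·(11/2) = 55/2.
Next entering variable (most negative Z-row entry -1): x2.
Ratio test on column x2 — row 1: (27/2)/1 = 27/2; row 2: entry 0 ≤ 0. Minimum is 27/2 at row 1 (s_1 leaves); pivot element 1.
After the second pivot the Z-row RHS is 55/2 − (-1)·(27/2) = 41.

41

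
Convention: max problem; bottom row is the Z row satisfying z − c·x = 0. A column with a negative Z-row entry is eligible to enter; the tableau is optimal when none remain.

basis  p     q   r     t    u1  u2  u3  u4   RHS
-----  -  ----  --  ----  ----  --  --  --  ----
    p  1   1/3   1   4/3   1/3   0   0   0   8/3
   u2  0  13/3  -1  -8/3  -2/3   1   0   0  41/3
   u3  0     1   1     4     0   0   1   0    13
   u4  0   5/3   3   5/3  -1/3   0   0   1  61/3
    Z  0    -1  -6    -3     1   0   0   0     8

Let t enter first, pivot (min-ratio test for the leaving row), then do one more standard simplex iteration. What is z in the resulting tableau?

24

Ratio test on column t — row 1: (8/3)/(4/3) = 2; row 2: entry -8/3 ≤ 0; row 3: 13/4 = 13/4; row 4: (61/3)/(5/3) = 61/5. Minimum is 2 at row 1 (p leaves); pivot element 4/3.
Pivot on row 1; the Z-row RHS becomes 8 − (-3)·2 = 14.
Next entering variable (most negative Z-row entry -15/4): r.
Ratio test on column r — row 1: 2/(3/4) = 8/3; row 2: 19/1 = 19; row 3: entry -2 ≤ 0; row 4: 17/(7/4) = 68/7. Minimum is 8/3 at row 1 (t leaves); pivot element 3/4.
After the second pivot the Z-row RHS is 14 − (-15/4)·(8/3) = 24.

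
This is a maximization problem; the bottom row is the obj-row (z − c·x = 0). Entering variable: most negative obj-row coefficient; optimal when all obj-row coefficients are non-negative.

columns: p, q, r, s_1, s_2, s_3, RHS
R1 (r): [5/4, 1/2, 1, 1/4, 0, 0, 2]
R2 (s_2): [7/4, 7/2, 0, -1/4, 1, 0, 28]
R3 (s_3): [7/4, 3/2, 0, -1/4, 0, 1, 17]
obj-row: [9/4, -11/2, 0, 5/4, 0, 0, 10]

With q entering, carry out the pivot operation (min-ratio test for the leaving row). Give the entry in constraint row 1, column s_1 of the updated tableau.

Ratio test on column q — row 1: 2/(1/2) = 4; row 2: 28/(7/2) = 8; row 3: 17/(3/2) = 34/3. Minimum is 4 at row 1 (r leaves); pivot element 1/2.
Divide row 1 by 1/2; eliminate column q from the other rows.
In the new row 1, the s_1 entry is the old entry divided by the pivot: (1/4)/(1/2) = 1/2.

1/2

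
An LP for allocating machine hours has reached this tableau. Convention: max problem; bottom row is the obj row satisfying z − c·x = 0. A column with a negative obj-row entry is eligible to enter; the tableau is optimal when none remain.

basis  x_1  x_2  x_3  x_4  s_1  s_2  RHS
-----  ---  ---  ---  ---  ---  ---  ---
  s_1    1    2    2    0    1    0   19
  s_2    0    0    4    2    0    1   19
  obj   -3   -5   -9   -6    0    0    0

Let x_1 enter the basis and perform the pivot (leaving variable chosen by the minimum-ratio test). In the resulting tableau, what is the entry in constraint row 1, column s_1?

Ratio test on column x_1 — row 1: 19/1 = 19; row 2: entry 0 ≤ 0. Minimum is 19 at row 1 (s_1 leaves); pivot element 1.
Divide row 1 by 1; eliminate column x_1 from the other rows.
In the new row 1, the s_1 entry is the old entry divided by the pivot: 1/1 = 1.

1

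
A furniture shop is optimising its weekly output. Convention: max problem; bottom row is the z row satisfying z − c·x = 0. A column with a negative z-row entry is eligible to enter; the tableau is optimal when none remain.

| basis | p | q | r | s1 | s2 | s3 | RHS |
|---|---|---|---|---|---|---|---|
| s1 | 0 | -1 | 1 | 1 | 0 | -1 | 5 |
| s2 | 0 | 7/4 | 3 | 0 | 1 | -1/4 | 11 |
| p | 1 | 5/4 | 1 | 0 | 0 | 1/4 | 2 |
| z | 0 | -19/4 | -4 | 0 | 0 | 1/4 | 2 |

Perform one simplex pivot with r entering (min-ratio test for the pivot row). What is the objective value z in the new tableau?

10

Ratio test on column r — row 1: 5/1 = 5; row 2: 11/3 = 11/3; row 3: 2/1 = 2. Minimum is 2 at row 3 (p leaves); pivot element 1.
Pivot on row 3; the z-row RHS becomes 2 − (-4)·2 = 10.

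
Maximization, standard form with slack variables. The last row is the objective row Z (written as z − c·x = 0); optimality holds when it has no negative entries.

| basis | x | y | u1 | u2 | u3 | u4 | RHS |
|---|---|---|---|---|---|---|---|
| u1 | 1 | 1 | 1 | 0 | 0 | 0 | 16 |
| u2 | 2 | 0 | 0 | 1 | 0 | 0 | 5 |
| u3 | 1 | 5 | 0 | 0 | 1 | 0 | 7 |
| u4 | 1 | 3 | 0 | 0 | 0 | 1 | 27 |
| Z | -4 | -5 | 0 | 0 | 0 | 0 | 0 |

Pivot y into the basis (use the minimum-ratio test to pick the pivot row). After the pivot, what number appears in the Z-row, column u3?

Ratio test on column y — row 1: 16/1 = 16; row 2: entry 0 ≤ 0; row 3: 7/5 = 7/5; row 4: 27/3 = 9. Minimum is 7/5 at row 3 (u3 leaves); pivot element 5.
Divide row 3 by 5; eliminate column y from the other rows.
Z-row update in column u3: 0 − (-5)·(1/5) = 1.

1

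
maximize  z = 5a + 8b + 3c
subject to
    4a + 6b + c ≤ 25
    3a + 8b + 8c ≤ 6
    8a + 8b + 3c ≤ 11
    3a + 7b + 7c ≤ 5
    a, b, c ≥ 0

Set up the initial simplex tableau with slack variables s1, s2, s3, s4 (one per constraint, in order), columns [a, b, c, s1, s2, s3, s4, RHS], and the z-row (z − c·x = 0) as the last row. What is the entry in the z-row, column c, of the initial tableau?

The z-row carries the negated objective coefficients: the c entry is -3.

-3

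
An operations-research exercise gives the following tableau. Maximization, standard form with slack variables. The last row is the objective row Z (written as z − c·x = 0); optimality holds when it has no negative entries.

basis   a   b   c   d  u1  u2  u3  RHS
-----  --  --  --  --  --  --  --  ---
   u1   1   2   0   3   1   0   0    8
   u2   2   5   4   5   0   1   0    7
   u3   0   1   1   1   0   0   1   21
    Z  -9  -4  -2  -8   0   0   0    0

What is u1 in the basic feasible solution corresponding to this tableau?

u1 is basic (row 1); its value is the RHS of that row, 8.

8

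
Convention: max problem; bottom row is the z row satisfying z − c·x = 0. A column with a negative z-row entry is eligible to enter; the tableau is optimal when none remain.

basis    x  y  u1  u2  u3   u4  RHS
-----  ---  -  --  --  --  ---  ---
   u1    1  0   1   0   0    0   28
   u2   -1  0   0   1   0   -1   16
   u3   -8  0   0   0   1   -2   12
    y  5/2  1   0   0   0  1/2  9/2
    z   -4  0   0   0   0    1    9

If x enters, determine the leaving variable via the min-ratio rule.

Column x entries and ratios — u1: 28/1 = 28; u2: -1 ≤ 0, skip; u3: -8 ≤ 0, skip; y: (9/2)/(5/2) = 9/5.
Smallest ratio is 9/5 in the row of y, so y leaves.

y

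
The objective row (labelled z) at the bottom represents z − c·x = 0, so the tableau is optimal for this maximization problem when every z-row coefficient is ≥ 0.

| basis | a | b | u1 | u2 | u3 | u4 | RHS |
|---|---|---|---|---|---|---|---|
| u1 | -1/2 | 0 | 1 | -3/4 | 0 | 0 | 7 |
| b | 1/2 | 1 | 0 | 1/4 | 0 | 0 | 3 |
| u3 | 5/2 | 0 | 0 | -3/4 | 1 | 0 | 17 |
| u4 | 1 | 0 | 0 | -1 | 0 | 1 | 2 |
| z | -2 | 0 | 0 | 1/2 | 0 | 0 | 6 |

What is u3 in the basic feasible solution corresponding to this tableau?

17

u3 is basic (row 3); its value is the RHS of that row, 17.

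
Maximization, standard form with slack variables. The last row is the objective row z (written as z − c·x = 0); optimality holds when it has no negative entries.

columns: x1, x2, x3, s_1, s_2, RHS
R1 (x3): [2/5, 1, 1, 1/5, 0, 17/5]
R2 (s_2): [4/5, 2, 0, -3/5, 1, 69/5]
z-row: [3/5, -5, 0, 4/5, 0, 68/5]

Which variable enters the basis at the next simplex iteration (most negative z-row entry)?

x2

Negative z-row entries: x2: -5.
The most negative is -5 in column x2, so x2 enters.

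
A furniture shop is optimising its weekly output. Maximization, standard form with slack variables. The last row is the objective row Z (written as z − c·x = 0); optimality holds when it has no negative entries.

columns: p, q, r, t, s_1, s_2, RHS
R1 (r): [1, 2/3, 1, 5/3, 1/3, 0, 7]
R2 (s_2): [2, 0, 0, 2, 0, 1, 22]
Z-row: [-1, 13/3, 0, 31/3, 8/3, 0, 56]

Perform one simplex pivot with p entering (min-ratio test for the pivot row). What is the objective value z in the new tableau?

Ratio test on column p — row 1: 7/1 = 7; row 2: 22/2 = 11. Minimum is 7 at row 1 (r leaves); pivot element 1.
Pivot on row 1; the Z-row RHS becomes 56 − (-1)·7 = 63.

63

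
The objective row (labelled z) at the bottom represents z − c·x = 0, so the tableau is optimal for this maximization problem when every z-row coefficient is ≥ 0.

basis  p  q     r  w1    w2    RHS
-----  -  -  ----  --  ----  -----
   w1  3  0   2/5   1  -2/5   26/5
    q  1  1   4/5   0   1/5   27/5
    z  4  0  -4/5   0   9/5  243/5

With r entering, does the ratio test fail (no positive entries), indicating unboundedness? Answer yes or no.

Column r has positive entries in row(s) 1, 2, so the ratio test bounds it — not unbounded.

no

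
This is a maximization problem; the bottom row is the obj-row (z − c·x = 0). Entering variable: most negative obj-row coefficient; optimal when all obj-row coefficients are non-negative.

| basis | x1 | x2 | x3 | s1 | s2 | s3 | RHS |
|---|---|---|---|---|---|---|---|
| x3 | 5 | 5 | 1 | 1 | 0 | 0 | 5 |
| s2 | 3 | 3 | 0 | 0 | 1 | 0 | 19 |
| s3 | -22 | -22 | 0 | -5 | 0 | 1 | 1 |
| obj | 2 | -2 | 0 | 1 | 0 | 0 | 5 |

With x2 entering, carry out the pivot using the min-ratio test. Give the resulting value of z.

Ratio test on column x2 — row 1: 5/5 = 1; row 2: 19/3 = 19/3; row 3: entry -22 ≤ 0. Minimum is 1 at row 1 (x3 leaves); pivot element 5.
Pivot on row 1; the obj-row RHS becomes 5 − (-2)·1 = 7.

7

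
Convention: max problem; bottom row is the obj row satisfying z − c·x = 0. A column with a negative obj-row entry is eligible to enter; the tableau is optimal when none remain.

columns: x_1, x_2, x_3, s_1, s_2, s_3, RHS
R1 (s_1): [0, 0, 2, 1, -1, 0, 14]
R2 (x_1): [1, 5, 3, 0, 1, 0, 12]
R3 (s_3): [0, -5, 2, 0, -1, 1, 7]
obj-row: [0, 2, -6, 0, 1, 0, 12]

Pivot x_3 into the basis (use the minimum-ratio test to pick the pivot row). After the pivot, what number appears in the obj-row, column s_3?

Ratio test on column x_3 — row 1: 14/2 = 7; row 2: 12/3 = 4; row 3: 7/2 = 7/2. Minimum is 7/2 at row 3 (s_3 leaves); pivot element 2.
Divide row 3 by 2; eliminate column x_3 from the other rows.
obj-row update in column s_3: 0 − (-6)·(1/2) = 3.

3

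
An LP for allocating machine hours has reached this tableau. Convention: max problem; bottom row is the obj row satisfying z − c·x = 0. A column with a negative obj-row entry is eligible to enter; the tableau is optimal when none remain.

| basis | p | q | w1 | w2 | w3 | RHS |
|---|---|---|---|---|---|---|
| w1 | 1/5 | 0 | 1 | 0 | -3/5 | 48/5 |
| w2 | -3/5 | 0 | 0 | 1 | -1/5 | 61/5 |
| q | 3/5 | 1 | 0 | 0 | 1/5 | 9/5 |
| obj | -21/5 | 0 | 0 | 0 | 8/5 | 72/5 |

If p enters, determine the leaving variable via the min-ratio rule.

q

Column p entries and ratios — w1: (48/5)/(1/5) = 48; w2: -3/5 ≤ 0, skip; q: (9/5)/(3/5) = 3.
Smallest ratio is 3 in the row of q, so q leaves.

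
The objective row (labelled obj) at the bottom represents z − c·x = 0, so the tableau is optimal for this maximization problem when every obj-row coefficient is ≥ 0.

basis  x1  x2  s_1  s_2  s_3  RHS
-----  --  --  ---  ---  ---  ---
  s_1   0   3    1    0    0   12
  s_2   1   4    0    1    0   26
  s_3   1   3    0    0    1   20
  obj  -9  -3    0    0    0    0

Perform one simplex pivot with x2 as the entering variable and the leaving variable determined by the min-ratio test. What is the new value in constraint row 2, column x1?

Ratio test on column x2 — row 1: 12/3 = 4; row 2: 26/4 = 13/2; row 3: 20/3 = 20/3. Minimum is 4 at row 1 (s_1 leaves); pivot element 3.
Divide row 1 by 3; eliminate column x2 from the other rows.
Row 2 update in column x1: 1 − 4·0 = 1.

1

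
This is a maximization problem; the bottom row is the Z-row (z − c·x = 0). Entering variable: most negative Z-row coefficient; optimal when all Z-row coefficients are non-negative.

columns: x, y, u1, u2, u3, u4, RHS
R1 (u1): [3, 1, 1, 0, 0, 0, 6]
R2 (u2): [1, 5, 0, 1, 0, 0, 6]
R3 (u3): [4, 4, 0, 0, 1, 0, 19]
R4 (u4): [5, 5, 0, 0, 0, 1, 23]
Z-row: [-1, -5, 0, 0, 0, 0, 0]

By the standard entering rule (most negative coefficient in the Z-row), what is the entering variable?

Negative Z-row entries: x: -1, y: -5.
The most negative is -5 in column y, so y enters.

y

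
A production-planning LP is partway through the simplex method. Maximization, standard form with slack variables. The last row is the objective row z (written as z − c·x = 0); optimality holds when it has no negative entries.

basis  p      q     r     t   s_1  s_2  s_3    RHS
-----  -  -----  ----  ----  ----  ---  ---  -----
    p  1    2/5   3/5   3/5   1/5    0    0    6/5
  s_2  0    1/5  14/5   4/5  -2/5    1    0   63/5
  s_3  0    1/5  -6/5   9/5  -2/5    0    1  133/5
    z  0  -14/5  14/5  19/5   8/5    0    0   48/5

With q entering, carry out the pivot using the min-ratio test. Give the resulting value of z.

18

Ratio test on column q — row 1: (6/5)/(2/5) = 3; row 2: (63/5)/(1/5) = 63; row 3: (133/5)/(1/5) = 133. Minimum is 3 at row 1 (p leaves); pivot element 2/5.
Pivot on row 1; the z-row RHS becomes 48/5 − (-14/5)·3 = 18.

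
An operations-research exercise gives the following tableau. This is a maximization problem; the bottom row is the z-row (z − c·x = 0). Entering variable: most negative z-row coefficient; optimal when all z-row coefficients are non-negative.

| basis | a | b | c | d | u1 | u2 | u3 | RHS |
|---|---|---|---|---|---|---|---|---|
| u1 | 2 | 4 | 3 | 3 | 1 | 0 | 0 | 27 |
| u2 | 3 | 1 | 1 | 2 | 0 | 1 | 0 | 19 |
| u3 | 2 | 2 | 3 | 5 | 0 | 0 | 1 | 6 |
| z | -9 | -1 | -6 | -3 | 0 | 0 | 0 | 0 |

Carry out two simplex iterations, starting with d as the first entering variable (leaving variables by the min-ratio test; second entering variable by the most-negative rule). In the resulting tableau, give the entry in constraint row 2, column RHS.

10

Ratio test on column d — row 1: 27/3 = 9; row 2: 19/2 = 19/2; row 3: 6/5 = 6/5. Minimum is 6/5 at row 3 (u3 leaves); pivot element 5.
Divide row 3 by 5; eliminate column d from the other rows.
Second iteration: most negative z-row entry is -39/5 in column a, so a enters.
Ratio test on column a — row 1: (117/5)/(4/5) = 117/4; row 2: (83/5)/(11/5) = 83/11; row 3: (6/5)/(2/5) = 3. Minimum is 3 at row 3 (d leaves); pivot element 2/5.
Divide row 3 by 2/5; eliminate column a from the other rows.
After both pivots, the entry at constraint row 2, column RHS is 10.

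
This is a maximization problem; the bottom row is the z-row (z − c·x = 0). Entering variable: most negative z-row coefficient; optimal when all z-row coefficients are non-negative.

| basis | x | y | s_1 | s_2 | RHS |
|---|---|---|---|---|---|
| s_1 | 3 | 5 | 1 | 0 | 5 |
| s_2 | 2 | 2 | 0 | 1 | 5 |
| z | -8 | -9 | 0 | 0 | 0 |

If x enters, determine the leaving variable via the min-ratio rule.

Column x entries and ratios — s_1: 5/3 = 5/3; s_2: 5/2 = 5/2.
Smallest ratio is 5/3 in the row of s_1, so s_1 leaves.

s_1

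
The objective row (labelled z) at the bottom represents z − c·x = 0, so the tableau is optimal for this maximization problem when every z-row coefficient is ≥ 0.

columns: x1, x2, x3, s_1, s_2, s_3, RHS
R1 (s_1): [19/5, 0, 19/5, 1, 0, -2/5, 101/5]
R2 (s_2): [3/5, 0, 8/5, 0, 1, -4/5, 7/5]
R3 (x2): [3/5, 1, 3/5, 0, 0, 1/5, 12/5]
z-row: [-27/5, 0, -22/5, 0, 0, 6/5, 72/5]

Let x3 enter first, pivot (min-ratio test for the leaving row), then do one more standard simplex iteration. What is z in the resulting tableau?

Ratio test on column x3 — row 1: (101/5)/(19/5) = 101/19; row 2: (7/5)/(8/5) = 7/8; row 3: (12/5)/(3/5) = 4. Minimum is 7/8 at row 2 (s_2 leaves); pivot element 8/5.
Pivot on row 2; the z-row RHS becomes 72/5 − (-22/5)·(7/8) = 73/4.
Next entering variable (most negative z-row entry -15/4): x1.
Ratio test on column x1 — row 1: (135/8)/(19/8) = 135/19; row 2: (7/8)/(3/8) = 7/3; row 3: (15/8)/(3/8) = 5. Minimum is 7/3 at row 2 (x3 leaves); pivot element 3/8.
After the second pivot the z-row RHS is 73/4 − (-15/4)·(7/3) = 27.

27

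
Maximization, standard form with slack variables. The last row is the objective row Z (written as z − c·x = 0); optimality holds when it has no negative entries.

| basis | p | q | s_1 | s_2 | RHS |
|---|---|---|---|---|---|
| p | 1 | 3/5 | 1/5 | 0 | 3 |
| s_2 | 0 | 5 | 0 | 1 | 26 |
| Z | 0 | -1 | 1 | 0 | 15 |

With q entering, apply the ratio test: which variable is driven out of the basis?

Column q entries and ratios — p: 3/(3/5) = 5; s_2: 26/5 = 26/5.
Smallest ratio is 5 in the row of p, so p leaves.

p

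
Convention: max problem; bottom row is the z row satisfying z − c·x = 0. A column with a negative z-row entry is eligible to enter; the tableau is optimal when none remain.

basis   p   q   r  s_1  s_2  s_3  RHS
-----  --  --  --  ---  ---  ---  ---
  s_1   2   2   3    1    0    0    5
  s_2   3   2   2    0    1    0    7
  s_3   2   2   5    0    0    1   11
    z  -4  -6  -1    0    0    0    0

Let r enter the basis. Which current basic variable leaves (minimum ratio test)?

s_1

Column r entries and ratios — s_1: 5/3 = 5/3; s_2: 7/2 = 7/2; s_3: 11/5 = 11/5.
Smallest ratio is 5/3 in the row of s_1, so s_1 leaves.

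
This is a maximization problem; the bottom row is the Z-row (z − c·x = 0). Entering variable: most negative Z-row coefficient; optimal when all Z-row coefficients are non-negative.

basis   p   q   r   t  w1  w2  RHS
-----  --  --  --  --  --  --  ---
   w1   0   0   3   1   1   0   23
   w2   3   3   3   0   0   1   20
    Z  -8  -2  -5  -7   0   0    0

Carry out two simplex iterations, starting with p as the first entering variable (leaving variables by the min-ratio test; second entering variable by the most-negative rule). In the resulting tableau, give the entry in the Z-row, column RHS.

643/3

Ratio test on column p — row 1: entry 0 ≤ 0; row 2: 20/3 = 20/3. Minimum is 20/3 at row 2 (w2 leaves); pivot element 3.
Divide row 2 by 3; eliminate column p from the other rows.
Second iteration: most negative Z-row entry is -7 in column t, so t enters.
Ratio test on column t — row 1: 23/1 = 23; row 2: entry 0 ≤ 0. Minimum is 23 at row 1 (w1 leaves); pivot element 1.
Divide row 1 by 1; eliminate column t from the other rows.
After both pivots, the entry at the Z-row, column RHS is 643/3.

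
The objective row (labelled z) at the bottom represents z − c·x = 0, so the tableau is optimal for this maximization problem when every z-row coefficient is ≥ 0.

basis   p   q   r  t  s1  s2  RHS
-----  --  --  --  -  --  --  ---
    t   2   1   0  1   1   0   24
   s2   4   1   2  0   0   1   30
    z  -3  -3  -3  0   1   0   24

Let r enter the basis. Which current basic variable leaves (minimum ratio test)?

s2

Column r entries and ratios — t: 0 ≤ 0, skip; s2: 30/2 = 15.
Smallest ratio is 15 in the row of s2, so s2 leaves.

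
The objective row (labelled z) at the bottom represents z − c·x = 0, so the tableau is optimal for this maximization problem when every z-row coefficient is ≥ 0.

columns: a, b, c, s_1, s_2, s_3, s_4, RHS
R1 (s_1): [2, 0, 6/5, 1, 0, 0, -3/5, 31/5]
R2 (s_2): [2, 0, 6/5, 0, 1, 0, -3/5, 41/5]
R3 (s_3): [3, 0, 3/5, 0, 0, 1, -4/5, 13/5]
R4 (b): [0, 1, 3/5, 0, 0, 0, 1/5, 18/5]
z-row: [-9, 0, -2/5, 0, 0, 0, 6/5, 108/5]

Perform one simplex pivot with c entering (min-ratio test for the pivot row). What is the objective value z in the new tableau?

Ratio test on column c — row 1: (31/5)/(6/5) = 31/6; row 2: (41/5)/(6/5) = 41/6; row 3: (13/5)/(3/5) = 13/3; row 4: (18/5)/(3/5) = 6. Minimum is 13/3 at row 3 (s_3 leaves); pivot element 3/5.
Pivot on row 3; the z-row RHS becomes 108/5 − (-2/5)·(13/3) = 70/3.

70/3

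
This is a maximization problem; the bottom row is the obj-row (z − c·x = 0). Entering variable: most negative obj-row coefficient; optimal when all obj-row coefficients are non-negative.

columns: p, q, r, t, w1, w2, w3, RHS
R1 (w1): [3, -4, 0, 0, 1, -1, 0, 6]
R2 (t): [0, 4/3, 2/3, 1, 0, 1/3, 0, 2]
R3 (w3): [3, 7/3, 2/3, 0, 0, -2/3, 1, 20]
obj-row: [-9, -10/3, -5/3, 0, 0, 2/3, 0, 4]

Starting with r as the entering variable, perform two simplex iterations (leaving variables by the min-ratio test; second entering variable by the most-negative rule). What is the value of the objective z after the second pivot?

27

Ratio test on column r — row 1: entry 0 ≤ 0; row 2: 2/(2/3) = 3; row 3: 20/(2/3) = 30. Minimum is 3 at row 2 (t leaves); pivot element 2/3.
Pivot on row 2; the obj-row RHS becomes 4 − (-5/3)·3 = 9.
Next entering variable (most negative obj-row entry -9): p.
Ratio test on column p — row 1: 6/3 = 2; row 2: entry 0 ≤ 0; row 3: 18/3 = 6. Minimum is 2 at row 1 (w1 leaves); pivot element 3.
After the second pivot the obj-row RHS is 9 − (-9)·2 = 27.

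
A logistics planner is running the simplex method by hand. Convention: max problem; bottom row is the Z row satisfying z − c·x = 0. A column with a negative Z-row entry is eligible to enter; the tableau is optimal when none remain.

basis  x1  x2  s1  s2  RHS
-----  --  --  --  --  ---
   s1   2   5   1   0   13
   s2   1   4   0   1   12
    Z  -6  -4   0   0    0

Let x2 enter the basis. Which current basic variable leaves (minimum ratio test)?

s1

Column x2 entries and ratios — s1: 13/5 = 13/5; s2: 12/4 = 3.
Smallest ratio is 13/5 in the row of s1, so s1 leaves.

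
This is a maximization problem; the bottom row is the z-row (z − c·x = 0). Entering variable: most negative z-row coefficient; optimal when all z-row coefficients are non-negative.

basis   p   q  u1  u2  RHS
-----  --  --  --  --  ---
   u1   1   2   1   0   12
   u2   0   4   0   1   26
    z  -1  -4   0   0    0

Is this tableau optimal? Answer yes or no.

The z-row has a negative entry -4 in column q, so it is not optimal.

no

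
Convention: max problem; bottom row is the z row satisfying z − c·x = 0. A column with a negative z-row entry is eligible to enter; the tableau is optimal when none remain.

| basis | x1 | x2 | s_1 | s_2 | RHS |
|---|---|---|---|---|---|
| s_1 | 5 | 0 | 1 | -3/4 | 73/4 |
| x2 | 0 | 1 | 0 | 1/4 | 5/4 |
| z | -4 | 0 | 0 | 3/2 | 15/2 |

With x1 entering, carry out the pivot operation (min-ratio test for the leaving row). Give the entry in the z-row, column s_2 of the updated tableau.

9/10

Ratio test on column x1 — row 1: (73/4)/5 = 73/20; row 2: entry 0 ≤ 0. Minimum is 73/20 at row 1 (s_1 leaves); pivot element 5.
Divide row 1 by 5; eliminate column x1 from the other rows.
z-row update in column s_2: 3/2 − (-4)·(-3/20) = 9/10.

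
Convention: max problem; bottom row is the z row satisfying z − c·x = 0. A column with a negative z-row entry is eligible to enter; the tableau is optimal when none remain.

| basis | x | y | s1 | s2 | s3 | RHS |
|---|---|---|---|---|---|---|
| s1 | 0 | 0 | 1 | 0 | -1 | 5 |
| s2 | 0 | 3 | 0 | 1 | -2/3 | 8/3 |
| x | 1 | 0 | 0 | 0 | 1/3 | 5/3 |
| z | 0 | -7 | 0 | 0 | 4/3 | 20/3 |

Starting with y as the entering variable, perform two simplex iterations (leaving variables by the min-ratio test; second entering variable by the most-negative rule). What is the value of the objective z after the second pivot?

14

Ratio test on column y — row 1: entry 0 ≤ 0; row 2: (8/3)/3 = 8/9; row 3: entry 0 ≤ 0. Minimum is 8/9 at row 2 (s2 leaves); pivot element 3.
Pivot on row 2; the z-row RHS becomes 20/3 − (-7)·(8/9) = 116/9.
Next entering variable (most negative z-row entry -2/9): s3.
Ratio test on column s3 — row 1: entry -1 ≤ 0; row 2: entry -2/9 ≤ 0; row 3: (5/3)/(1/3) = 5. Minimum is 5 at row 3 (x leaves); pivot element 1/3.
After the second pivot the z-row RHS is 116/9 − (-2/9)·5 = 14.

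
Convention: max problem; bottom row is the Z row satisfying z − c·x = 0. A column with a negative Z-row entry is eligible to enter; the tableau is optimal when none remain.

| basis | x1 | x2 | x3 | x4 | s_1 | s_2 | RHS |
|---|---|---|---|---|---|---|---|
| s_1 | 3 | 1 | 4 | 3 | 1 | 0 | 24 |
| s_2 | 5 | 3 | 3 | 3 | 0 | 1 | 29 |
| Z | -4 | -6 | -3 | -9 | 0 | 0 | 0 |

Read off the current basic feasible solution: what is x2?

x2 is not in the basis, so in the current basic feasible solution x2 = 0.

0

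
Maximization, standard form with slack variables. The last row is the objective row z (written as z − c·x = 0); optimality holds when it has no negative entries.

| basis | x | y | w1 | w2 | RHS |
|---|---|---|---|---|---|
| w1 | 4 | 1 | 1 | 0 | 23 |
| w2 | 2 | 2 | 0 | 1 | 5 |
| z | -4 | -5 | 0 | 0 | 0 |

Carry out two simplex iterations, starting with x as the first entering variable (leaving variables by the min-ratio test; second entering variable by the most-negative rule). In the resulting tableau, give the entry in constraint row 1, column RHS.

Ratio test on column x — row 1: 23/4 = 23/4; row 2: 5/2 = 5/2. Minimum is 5/2 at row 2 (w2 leaves); pivot element 2.
Divide row 2 by 2; eliminate column x from the other rows.
Second iteration: most negative z-row entry is -1 in column y, so y enters.
Ratio test on column y — row 1: entry -3 ≤ 0; row 2: (5/2)/1 = 5/2. Minimum is 5/2 at row 2 (x leaves); pivot element 1.
Divide row 2 by 1; eliminate column y from the other rows.
After both pivots, the entry at constraint row 1, column RHS is 41/2.

41/2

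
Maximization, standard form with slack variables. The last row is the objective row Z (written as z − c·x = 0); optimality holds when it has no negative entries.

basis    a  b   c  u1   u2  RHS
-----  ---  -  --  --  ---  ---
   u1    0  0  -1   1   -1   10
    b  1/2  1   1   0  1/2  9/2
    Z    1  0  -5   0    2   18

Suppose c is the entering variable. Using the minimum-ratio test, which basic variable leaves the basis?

Column c entries and ratios — u1: -1 ≤ 0, skip; b: (9/2)/1 = 9/2.
Smallest ratio is 9/2 in the row of b, so b leaves.

b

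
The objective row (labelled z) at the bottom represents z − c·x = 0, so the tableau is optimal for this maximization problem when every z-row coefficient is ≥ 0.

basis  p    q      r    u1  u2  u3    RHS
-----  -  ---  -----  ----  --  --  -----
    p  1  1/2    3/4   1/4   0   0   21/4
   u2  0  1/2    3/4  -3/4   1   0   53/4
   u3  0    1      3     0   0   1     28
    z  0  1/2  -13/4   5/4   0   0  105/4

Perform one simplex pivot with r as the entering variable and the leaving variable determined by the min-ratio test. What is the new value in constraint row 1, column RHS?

Ratio test on column r — row 1: (21/4)/(3/4) = 7; row 2: (53/4)/(3/4) = 53/3; row 3: 28/3 = 28/3. Minimum is 7 at row 1 (p leaves); pivot element 3/4.
Divide row 1 by 3/4; eliminate column r from the other rows.
In the new row 1, the RHS entry is the old entry divided by the pivot: (21/4)/(3/4) = 7.

7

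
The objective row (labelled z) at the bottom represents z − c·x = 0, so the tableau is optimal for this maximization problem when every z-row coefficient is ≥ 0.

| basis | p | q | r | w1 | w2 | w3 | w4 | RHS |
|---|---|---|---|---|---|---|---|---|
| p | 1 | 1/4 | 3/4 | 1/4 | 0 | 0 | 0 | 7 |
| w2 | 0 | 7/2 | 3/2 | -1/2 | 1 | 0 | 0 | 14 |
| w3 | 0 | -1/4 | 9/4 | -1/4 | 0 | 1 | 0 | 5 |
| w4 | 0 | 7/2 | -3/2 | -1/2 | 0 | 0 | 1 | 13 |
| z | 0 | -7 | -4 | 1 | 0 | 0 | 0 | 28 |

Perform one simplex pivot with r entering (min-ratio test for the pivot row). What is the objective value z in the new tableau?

332/9

Ratio test on column r — row 1: 7/(3/4) = 28/3; row 2: 14/(3/2) = 28/3; row 3: 5/(9/4) = 20/9; row 4: entry -3/2 ≤ 0. Minimum is 20/9 at row 3 (w3 leaves); pivot element 9/4.
Pivot on row 3; the z-row RHS becomes 28 − (-4)·(20/9) = 332/9.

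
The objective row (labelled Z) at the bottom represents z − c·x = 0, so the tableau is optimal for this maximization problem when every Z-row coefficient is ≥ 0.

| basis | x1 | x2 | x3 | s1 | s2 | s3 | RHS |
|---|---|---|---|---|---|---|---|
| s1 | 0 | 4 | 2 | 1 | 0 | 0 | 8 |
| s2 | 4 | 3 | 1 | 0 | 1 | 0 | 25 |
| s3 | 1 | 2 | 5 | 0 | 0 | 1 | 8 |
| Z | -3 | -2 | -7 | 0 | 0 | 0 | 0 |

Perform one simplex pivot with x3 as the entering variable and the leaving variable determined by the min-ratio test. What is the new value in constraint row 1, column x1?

-2/5

Ratio test on column x3 — row 1: 8/2 = 4; row 2: 25/1 = 25; row 3: 8/5 = 8/5. Minimum is 8/5 at row 3 (s3 leaves); pivot element 5.
Divide row 3 by 5; eliminate column x3 from the other rows.
Row 1 update in column x1: 0 − 2·(1/5) = -2/5.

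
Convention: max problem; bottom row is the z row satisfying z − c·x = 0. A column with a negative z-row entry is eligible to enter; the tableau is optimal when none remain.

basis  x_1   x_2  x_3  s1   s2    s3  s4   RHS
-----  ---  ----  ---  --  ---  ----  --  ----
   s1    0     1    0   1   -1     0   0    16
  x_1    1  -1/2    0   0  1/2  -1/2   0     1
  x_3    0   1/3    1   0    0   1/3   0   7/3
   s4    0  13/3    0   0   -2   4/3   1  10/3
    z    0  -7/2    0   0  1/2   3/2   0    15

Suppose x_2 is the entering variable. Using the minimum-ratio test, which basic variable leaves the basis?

s4

Column x_2 entries and ratios — s1: 16/1 = 16; x_1: -1/2 ≤ 0, skip; x_3: (7/3)/(1/3) = 7; s4: (10/3)/(13/3) = 10/13.
Smallest ratio is 10/13 in the row of s4, so s4 leaves.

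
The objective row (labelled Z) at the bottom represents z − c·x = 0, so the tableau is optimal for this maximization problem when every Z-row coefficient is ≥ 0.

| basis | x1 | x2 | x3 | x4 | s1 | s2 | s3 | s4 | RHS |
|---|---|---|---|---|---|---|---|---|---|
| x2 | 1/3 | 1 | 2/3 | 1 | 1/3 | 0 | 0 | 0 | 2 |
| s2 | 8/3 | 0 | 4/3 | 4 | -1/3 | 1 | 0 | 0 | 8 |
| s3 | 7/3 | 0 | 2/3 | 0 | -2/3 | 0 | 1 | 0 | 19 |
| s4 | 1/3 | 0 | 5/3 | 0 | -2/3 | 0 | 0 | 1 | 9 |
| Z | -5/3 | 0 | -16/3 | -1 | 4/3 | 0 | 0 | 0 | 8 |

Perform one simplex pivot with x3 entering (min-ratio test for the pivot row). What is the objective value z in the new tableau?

24

Ratio test on column x3 — row 1: 2/(2/3) = 3; row 2: 8/(4/3) = 6; row 3: 19/(2/3) = 57/2; row 4: 9/(5/3) = 27/5. Minimum is 3 at row 1 (x2 leaves); pivot element 2/3.
Pivot on row 1; the Z-row RHS becomes 8 − (-16/3)·3 = 24.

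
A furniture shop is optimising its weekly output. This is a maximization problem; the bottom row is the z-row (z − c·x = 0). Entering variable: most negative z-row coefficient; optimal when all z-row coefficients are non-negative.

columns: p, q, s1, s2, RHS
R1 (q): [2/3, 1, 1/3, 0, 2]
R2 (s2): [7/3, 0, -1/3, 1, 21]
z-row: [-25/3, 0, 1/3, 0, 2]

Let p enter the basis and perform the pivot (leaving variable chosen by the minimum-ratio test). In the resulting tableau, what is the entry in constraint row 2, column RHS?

Ratio test on column p — row 1: 2/(2/3) = 3; row 2: 21/(7/3) = 9. Minimum is 3 at row 1 (q leaves); pivot element 2/3.
Divide row 1 by 2/3; eliminate column p from the other rows.
Row 2 update in column RHS: 21 − (7/3)·3 = 14.

14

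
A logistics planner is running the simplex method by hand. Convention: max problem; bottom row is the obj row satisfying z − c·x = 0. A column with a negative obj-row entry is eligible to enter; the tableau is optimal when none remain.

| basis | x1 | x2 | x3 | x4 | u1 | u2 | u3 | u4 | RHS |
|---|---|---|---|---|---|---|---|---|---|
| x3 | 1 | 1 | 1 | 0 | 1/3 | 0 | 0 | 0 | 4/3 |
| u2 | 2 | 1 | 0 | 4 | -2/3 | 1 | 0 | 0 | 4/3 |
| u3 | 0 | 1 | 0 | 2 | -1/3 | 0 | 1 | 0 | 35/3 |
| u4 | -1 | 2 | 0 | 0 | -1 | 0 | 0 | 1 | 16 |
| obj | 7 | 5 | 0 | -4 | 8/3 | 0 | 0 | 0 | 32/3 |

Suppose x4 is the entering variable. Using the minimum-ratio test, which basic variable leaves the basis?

Column x4 entries and ratios — x3: 0 ≤ 0, skip; u2: (4/3)/4 = 1/3; u3: (35/3)/2 = 35/6; u4: 0 ≤ 0, skip.
Smallest ratio is 1/3 in the row of u2, so u2 leaves.

u2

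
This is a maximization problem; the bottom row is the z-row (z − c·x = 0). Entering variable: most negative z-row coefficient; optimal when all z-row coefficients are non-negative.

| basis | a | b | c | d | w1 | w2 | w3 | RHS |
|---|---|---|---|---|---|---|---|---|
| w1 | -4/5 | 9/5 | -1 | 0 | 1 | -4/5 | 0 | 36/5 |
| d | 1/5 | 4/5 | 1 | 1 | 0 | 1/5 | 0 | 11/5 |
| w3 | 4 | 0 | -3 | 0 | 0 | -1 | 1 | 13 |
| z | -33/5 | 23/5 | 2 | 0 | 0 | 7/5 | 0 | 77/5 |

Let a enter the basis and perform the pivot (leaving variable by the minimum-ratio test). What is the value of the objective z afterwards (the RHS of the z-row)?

737/20

Ratio test on column a — row 1: entry -4/5 ≤ 0; row 2: (11/5)/(1/5) = 11; row 3: 13/4 = 13/4. Minimum is 13/4 at row 3 (w3 leaves); pivot element 4.
Pivot on row 3; the z-row RHS becomes 77/5 − (-33/5)·(13/4) = 737/20.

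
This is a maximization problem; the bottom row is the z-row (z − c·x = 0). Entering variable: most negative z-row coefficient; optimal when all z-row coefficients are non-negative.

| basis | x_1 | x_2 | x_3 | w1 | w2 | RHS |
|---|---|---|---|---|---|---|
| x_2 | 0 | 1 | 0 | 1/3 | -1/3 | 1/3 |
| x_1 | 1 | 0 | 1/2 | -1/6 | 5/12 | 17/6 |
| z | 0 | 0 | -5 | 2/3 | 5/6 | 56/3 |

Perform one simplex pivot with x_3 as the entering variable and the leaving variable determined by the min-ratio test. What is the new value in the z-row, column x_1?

Ratio test on column x_3 — row 1: entry 0 ≤ 0; row 2: (17/6)/(1/2) = 17/3. Minimum is 17/3 at row 2 (x_1 leaves); pivot element 1/2.
Divide row 2 by 1/2; eliminate column x_3 from the other rows.
z-row update in column x_1: 0 − (-5)·2 = 10.

10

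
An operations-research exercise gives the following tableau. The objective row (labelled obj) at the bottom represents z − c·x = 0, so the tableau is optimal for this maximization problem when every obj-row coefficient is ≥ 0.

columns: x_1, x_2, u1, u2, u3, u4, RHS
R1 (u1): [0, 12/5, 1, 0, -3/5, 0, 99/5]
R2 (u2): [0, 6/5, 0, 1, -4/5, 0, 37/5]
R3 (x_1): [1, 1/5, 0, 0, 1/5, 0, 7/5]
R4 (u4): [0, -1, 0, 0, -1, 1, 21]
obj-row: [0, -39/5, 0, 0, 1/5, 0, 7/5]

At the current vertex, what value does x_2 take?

x_2 is not in the basis, so in the current basic feasible solution x_2 = 0.

0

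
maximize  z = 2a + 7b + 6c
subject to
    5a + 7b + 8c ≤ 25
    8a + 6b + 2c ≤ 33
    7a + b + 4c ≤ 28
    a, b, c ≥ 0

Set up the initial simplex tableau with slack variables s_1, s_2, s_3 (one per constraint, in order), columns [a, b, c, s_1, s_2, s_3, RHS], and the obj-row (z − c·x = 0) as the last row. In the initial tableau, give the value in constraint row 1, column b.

7

Constraint 1 has coefficient 7 on b.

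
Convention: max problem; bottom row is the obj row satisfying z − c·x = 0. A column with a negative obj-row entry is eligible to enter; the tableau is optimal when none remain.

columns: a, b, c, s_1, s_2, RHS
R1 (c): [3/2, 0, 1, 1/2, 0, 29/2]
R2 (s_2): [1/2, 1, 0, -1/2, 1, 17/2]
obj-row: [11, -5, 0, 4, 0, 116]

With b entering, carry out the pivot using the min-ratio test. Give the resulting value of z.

Ratio test on column b — row 1: entry 0 ≤ 0; row 2: (17/2)/1 = 17/2. Minimum is 17/2 at row 2 (s_2 leaves); pivot element 1.
Pivot on row 2; the obj-row RHS becomes 116 − (-5)·(17/2) = 317/2.

317/2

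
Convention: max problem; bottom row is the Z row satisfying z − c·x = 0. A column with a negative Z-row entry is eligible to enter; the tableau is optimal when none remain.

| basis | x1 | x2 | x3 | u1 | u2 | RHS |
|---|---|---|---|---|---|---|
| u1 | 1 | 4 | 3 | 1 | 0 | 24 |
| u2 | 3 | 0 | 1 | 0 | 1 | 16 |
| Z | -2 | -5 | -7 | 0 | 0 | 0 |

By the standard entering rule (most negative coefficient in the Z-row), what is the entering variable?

x3

Negative Z-row entries: x1: -2, x2: -5, x3: -7.
The most negative is -7 in column x3, so x3 enters.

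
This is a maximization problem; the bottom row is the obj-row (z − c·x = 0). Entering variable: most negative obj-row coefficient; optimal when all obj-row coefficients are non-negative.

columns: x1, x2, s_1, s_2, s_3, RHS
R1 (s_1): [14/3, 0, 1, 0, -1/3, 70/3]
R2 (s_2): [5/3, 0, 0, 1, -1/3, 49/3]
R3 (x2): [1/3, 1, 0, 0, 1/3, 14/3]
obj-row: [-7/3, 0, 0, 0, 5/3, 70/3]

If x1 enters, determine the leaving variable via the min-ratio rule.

s_1

Column x1 entries and ratios — s_1: (70/3)/(14/3) = 5; s_2: (49/3)/(5/3) = 49/5; x2: (14/3)/(1/3) = 14.
Smallest ratio is 5 in the row of s_1, so s_1 leaves.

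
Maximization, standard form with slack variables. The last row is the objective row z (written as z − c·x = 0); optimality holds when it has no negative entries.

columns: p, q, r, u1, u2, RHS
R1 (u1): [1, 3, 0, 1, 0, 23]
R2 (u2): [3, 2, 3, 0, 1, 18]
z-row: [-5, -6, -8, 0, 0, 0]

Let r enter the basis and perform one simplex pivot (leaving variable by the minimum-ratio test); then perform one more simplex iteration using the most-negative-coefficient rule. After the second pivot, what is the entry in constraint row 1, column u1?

Ratio test on column r — row 1: entry 0 ≤ 0; row 2: 18/3 = 6. Minimum is 6 at row 2 (u2 leaves); pivot element 3.
Divide row 2 by 3; eliminate column r from the other rows.
Second iteration: most negative z-row entry is -2/3 in column q, so q enters.
Ratio test on column q — row 1: 23/3 = 23/3; row 2: 6/(2/3) = 9. Minimum is 23/3 at row 1 (u1 leaves); pivot element 3.
Divide row 1 by 3; eliminate column q from the other rows.
After both pivots, the entry at constraint row 1, column u1 is 1/3.

1/3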